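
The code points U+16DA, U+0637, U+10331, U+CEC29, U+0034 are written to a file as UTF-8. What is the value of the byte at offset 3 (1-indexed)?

1-indexed offset 3 is 0-indexed offset 2.
U+16DA → 3-byte form E1 9B 9A at offsets 0–2.
Offset 2 falls in char 1's range; it's byte 3 of E1 9B 9A = 0x9A.

0x9A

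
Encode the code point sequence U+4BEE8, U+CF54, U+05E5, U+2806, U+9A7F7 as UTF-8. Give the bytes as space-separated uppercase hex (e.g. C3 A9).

U+4BEE8: 4-byte form → F1 8B BB A8.
U+CF54: 3-byte form → EC BD 94.
U+05E5: 2-byte form → D7 A5.
U+2806: 3-byte form → E2 A0 86.
U+9A7F7: 4-byte form → F2 9A 9F B7.
Concatenated (16 bytes): F1 8B BB A8 EC BD 94 D7 A5 E2 A0 86 F2 9A 9F B7.

F1 8B BB A8 EC BD 94 D7 A5 E2 A0 86 F2 9A 9F B7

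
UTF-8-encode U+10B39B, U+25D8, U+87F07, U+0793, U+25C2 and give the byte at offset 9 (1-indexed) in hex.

0x87

1-indexed offset 9 is 0-indexed offset 8.
U+10B39B → 4-byte form F4 8B 8E 9B at offsets 0–3.
U+25D8 → 3-byte form E2 97 98 at offsets 4–6.
U+87F07 → 4-byte form F2 87 BC 87 at offsets 7–10.
Offset 8 falls in char 3's range; it's byte 2 of F2 87 BC 87 = 0x87.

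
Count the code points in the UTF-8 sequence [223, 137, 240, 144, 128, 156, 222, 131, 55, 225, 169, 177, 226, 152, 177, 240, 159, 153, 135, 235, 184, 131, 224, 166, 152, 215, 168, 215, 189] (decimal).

Byte at offset 0: 0xDF = 11011111 → 2-byte char (#1). Advance 2.
Byte at offset 2: 0xF0 = 11110000 → 4-byte char (#2). Advance 4.
Byte at offset 6: 0xDE = 11011110 → 2-byte char (#3). Advance 2.
Byte at offset 8: 0x37 = 00110111 → 1-byte char (#4). Advance 1.
Byte at offset 9: 0xE1 = 11100001 → 3-byte char (#5). Advance 3.
Byte at offset 12: 0xE2 = 11100010 → 3-byte char (#6). Advance 3.
Byte at offset 15: 0xF0 = 11110000 → 4-byte char (#7). Advance 4.
Byte at offset 19: 0xEB = 11101011 → 3-byte char (#8). Advance 3.
Byte at offset 22: 0xE0 = 11100000 → 3-byte char (#9). Advance 3.
Byte at offset 25: 0xD7 = 11010111 → 2-byte char (#10). Advance 2.
Byte at offset 27: 0xD7 = 11010111 → 2-byte char (#11). Advance 2.
Reached end at offset 29 after 11 code points.

11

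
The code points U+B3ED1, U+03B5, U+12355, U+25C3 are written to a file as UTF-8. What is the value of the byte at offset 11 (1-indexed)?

1-indexed offset 11 is 0-indexed offset 10.
U+B3ED1 → 4-byte form F2 B3 BB 91 at offsets 0–3.
U+03B5 → 2-byte form CE B5 at offsets 4–5.
U+12355 → 4-byte form F0 92 8D 95 at offsets 6–9.
U+25C3 → 3-byte form E2 97 83 at offsets 10–12.
Offset 10 falls in char 4's range; it's byte 1 of E2 97 83 = 0xE2.

0xE2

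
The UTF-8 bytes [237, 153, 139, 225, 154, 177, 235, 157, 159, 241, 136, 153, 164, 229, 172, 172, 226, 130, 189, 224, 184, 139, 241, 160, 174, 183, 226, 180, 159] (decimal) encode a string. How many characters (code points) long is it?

9

Byte at offset 0: 0xED = 11101101 → 3-byte char (#1). Advance 3.
Byte at offset 3: 0xE1 = 11100001 → 3-byte char (#2). Advance 3.
Byte at offset 6: 0xEB = 11101011 → 3-byte char (#3). Advance 3.
Byte at offset 9: 0xF1 = 11110001 → 4-byte char (#4). Advance 4.
Byte at offset 13: 0xE5 = 11100101 → 3-byte char (#5). Advance 3.
Byte at offset 16: 0xE2 = 11100010 → 3-byte char (#6). Advance 3.
Byte at offset 19: 0xE0 = 11100000 → 3-byte char (#7). Advance 3.
Byte at offset 22: 0xF1 = 11110001 → 4-byte char (#8). Advance 4.
Byte at offset 26: 0xE2 = 11100010 → 3-byte char (#9). Advance 3.
Reached end at offset 29 after 9 code points.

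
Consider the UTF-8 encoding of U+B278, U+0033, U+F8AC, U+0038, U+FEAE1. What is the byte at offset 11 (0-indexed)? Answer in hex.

U+B278 → 3-byte form EB 89 B8 at offsets 0–2.
U+0033 → 1-byte form 33 at offsets 3–3.
U+F8AC → 3-byte form EF A2 AC at offsets 4–6.
U+0038 → 1-byte form 38 at offsets 7–7.
U+FEAE1 → 4-byte form F3 BE AB A1 at offsets 8–11.
Offset 11 falls in char 5's range; it's byte 4 of F3 BE AB A1 = 0xA1.

0xA1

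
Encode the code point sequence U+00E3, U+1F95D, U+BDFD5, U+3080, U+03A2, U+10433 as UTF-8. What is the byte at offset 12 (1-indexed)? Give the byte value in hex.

1-indexed offset 12 is 0-indexed offset 11.
U+00E3 → 2-byte form C3 A3 at offsets 0–1.
U+1F95D → 4-byte form F0 9F A5 9D at offsets 2–5.
U+BDFD5 → 4-byte form F2 BD BF 95 at offsets 6–9.
U+3080 → 3-byte form E3 82 80 at offsets 10–12.
Offset 11 falls in char 4's range; it's byte 2 of E3 82 80 = 0x82.

0x82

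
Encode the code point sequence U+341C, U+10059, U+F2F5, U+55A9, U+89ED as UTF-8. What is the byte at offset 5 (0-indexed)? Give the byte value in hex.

U+341C → 3-byte form E3 90 9C at offsets 0–2.
U+10059 → 4-byte form F0 90 81 99 at offsets 3–6.
Offset 5 falls in char 2's range; it's byte 3 of F0 90 81 99 = 0x81.

0x81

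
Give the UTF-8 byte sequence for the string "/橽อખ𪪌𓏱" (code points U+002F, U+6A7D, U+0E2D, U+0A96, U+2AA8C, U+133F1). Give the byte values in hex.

U+002F: 1-byte form → 2F.
U+6A7D: 3-byte form → E6 A9 BD.
U+0E2D: 3-byte form → E0 B8 AD.
U+0A96: 3-byte form → E0 AA 96.
U+2AA8C: 4-byte form → F0 AA AA 8C.
U+133F1: 4-byte form → F0 93 8F B1.
Concatenated (18 bytes): 2F E6 A9 BD E0 B8 AD E0 AA 96 F0 AA AA 8C F0 93 8F B1.

2F E6 A9 BD E0 B8 AD E0 AA 96 F0 AA AA 8C F0 93 8F B1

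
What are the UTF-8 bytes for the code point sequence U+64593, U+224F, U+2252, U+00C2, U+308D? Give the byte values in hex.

U+64593: 4-byte form → F1 A4 96 93.
U+224F: 3-byte form → E2 89 8F.
U+2252: 3-byte form → E2 89 92.
U+00C2: 2-byte form → C3 82.
U+308D: 3-byte form → E3 82 8D.
Concatenated (15 bytes): F1 A4 96 93 E2 89 8F E2 89 92 C3 82 E3 82 8D.

F1 A4 96 93 E2 89 8F E2 89 92 C3 82 E3 82 8D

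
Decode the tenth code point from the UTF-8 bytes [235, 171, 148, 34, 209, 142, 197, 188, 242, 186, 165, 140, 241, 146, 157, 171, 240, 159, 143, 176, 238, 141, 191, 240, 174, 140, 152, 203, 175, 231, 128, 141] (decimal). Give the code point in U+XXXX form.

Offset 0: leading byte 0xEB = 11101011 → 3-byte char #1 = EB AB 94.
Offset 3: leading byte 0x22 = 00100010 → 1-byte char #2 = 22.
Offset 4: leading byte 0xD1 = 11010001 → 2-byte char #3 = D1 8E.
Offset 6: leading byte 0xC5 = 11000101 → 2-byte char #4 = C5 BC.
Offset 8: leading byte 0xF2 = 11110010 → 4-byte char #5 = F2 BA A5 8C.
Offset 12: leading byte 0xF1 = 11110001 → 4-byte char #6 = F1 92 9D AB.
Offset 16: leading byte 0xF0 = 11110000 → 4-byte char #7 = F0 9F 8F B0.
Offset 20: leading byte 0xEE = 11101110 → 3-byte char #8 = EE 8D BF.
Offset 23: leading byte 0xF0 = 11110000 → 4-byte char #9 = F0 AE 8C 98.
Offset 27: leading byte 0xCB = 11001011 → 2-byte char #10 = CB AF.
Leading byte 0xCB = 11001011 matches 110xxxxx → 2-byte sequence.
Byte 1: 0xCB = 11001011, payload 01011 (5 bits).
Byte 2: 0xAF = 10101111 (10xxxxxx ✓), payload 101111.
Concatenate: 01011101111 = 0x2EF (11 bits → U+02EF).

U+02EF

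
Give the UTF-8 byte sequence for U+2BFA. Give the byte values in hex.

U+2BFA = 0x2BFA = 11258 decimal. In range U+0800–U+FFFF → 3-byte form: 1110xxxx 10xxxxxx 10xxxxxx.
Binary (16 bits): 0010101111111010.
Split 4+6+6: 0010 | 101111 | 111010.
Byte 1: 11100010 = 0xE2.
Byte 2: 10101111 = 0xAF.
Byte 3: 10111010 = 0xBA.

E2 AF BA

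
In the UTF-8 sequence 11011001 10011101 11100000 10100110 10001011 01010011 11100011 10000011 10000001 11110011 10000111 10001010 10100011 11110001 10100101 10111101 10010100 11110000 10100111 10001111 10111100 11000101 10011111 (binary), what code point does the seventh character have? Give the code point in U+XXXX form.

U+273FC

Offset 0: leading byte 0xD9 = 11011001 → 2-byte char #1 = D9 9D.
Offset 2: leading byte 0xE0 = 11100000 → 3-byte char #2 = E0 A6 8B.
Offset 5: leading byte 0x53 = 01010011 → 1-byte char #3 = 53.
Offset 6: leading byte 0xE3 = 11100011 → 3-byte char #4 = E3 83 81.
Offset 9: leading byte 0xF3 = 11110011 → 4-byte char #5 = F3 87 8A A3.
Offset 13: leading byte 0xF1 = 11110001 → 4-byte char #6 = F1 A5 BD 94.
Offset 17: leading byte 0xF0 = 11110000 → 4-byte char #7 = F0 A7 8F BC.
Leading byte 0xF0 = 11110000 matches 11110xxx → 4-byte sequence.
Byte 1: 0xF0 = 11110000, payload 000 (3 bits).
Byte 2: 0xA7 = 10100111 (10xxxxxx ✓), payload 100111.
Byte 3: 0x8F = 10001111 (10xxxxxx ✓), payload 001111.
Byte 4: 0xBC = 10111100 (10xxxxxx ✓), payload 111100.
Concatenate: 000100111001111111100 = 0x273FC (21 bits → U+273FC).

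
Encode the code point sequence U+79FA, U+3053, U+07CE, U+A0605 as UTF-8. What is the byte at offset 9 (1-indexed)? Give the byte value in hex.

1-indexed offset 9 is 0-indexed offset 8.
U+79FA → 3-byte form E7 A7 BA at offsets 0–2.
U+3053 → 3-byte form E3 81 93 at offsets 3–5.
U+07CE → 2-byte form DF 8E at offsets 6–7.
U+A0605 → 4-byte form F2 A0 98 85 at offsets 8–11.
Offset 8 falls in char 4's range; it's byte 1 of F2 A0 98 85 = 0xF2.

0xF2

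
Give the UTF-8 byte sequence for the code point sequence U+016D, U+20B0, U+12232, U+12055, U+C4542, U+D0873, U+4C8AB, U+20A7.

C5 AD E2 82 B0 F0 92 88 B2 F0 92 81 95 F3 84 95 82 F3 90 A1 B3 F1 8C A2 AB E2 82 A7

U+016D: 2-byte form → C5 AD.
U+20B0: 3-byte form → E2 82 B0.
U+12232: 4-byte form → F0 92 88 B2.
U+12055: 4-byte form → F0 92 81 95.
U+C4542: 4-byte form → F3 84 95 82.
U+D0873: 4-byte form → F3 90 A1 B3.
U+4C8AB: 4-byte form → F1 8C A2 AB.
U+20A7: 3-byte form → E2 82 A7.
Concatenated (28 bytes): C5 AD E2 82 B0 F0 92 88 B2 F0 92 81 95 F3 84 95 82 F3 90 A1 B3 F1 8C A2 AB E2 82 A7.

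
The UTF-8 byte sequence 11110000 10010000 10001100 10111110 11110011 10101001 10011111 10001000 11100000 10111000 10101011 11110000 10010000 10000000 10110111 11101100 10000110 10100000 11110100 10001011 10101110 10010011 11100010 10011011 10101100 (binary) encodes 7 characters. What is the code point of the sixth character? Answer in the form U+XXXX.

Offset 0: leading byte 0xF0 = 11110000 → 4-byte char #1 = F0 90 8C BE.
Offset 4: leading byte 0xF3 = 11110011 → 4-byte char #2 = F3 A9 9F 88.
Offset 8: leading byte 0xE0 = 11100000 → 3-byte char #3 = E0 B8 AB.
Offset 11: leading byte 0xF0 = 11110000 → 4-byte char #4 = F0 90 80 B7.
Offset 15: leading byte 0xEC = 11101100 → 3-byte char #5 = EC 86 A0.
Offset 18: leading byte 0xF4 = 11110100 → 4-byte char #6 = F4 8B AE 93.
Leading byte 0xF4 = 11110100 matches 11110xxx → 4-byte sequence.
Byte 1: 0xF4 = 11110100, payload 100 (3 bits).
Byte 2: 0x8B = 10001011 (10xxxxxx ✓), payload 001011.
Byte 3: 0xAE = 10101110 (10xxxxxx ✓), payload 101110.
Byte 4: 0x93 = 10010011 (10xxxxxx ✓), payload 010011.
Concatenate: 100001011101110010011 = 0x10BB93 (21 bits → U+10BB93).

U+10BB93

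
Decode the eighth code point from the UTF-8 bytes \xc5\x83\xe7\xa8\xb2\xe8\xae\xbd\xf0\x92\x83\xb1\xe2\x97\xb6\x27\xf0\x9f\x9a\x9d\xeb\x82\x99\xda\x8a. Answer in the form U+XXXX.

U+B099

Offset 0: leading byte 0xC5 = 11000101 → 2-byte char #1 = C5 83.
Offset 2: leading byte 0xE7 = 11100111 → 3-byte char #2 = E7 A8 B2.
Offset 5: leading byte 0xE8 = 11101000 → 3-byte char #3 = E8 AE BD.
Offset 8: leading byte 0xF0 = 11110000 → 4-byte char #4 = F0 92 83 B1.
Offset 12: leading byte 0xE2 = 11100010 → 3-byte char #5 = E2 97 B6.
Offset 15: leading byte 0x27 = 00100111 → 1-byte char #6 = 27.
Offset 16: leading byte 0xF0 = 11110000 → 4-byte char #7 = F0 9F 9A 9D.
Offset 20: leading byte 0xEB = 11101011 → 3-byte char #8 = EB 82 99.
Leading byte 0xEB = 11101011 matches 1110xxxx → 3-byte sequence.
Byte 1: 0xEB = 11101011, payload 1011 (4 bits).
Byte 2: 0x82 = 10000010 (10xxxxxx ✓), payload 000010.
Byte 3: 0x99 = 10011001 (10xxxxxx ✓), payload 011001.
Concatenate: 1011000010011001 = 0xB099 (16 bits → U+B099).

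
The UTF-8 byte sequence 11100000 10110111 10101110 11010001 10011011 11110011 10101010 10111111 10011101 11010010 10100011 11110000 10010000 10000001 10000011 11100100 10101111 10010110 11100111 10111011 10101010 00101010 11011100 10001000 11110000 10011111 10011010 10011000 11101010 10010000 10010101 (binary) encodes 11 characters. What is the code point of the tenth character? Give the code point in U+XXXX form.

U+1F698

Offset 0: leading byte 0xE0 = 11100000 → 3-byte char #1 = E0 B7 AE.
Offset 3: leading byte 0xD1 = 11010001 → 2-byte char #2 = D1 9B.
Offset 5: leading byte 0xF3 = 11110011 → 4-byte char #3 = F3 AA BF 9D.
Offset 9: leading byte 0xD2 = 11010010 → 2-byte char #4 = D2 A3.
Offset 11: leading byte 0xF0 = 11110000 → 4-byte char #5 = F0 90 81 83.
Offset 15: leading byte 0xE4 = 11100100 → 3-byte char #6 = E4 AF 96.
Offset 18: leading byte 0xE7 = 11100111 → 3-byte char #7 = E7 BB AA.
Offset 21: leading byte 0x2A = 00101010 → 1-byte char #8 = 2A.
Offset 22: leading byte 0xDC = 11011100 → 2-byte char #9 = DC 88.
Offset 24: leading byte 0xF0 = 11110000 → 4-byte char #10 = F0 9F 9A 98.
Leading byte 0xF0 = 11110000 matches 11110xxx → 4-byte sequence.
Byte 1: 0xF0 = 11110000, payload 000 (3 bits).
Byte 2: 0x9F = 10011111 (10xxxxxx ✓), payload 011111.
Byte 3: 0x9A = 10011010 (10xxxxxx ✓), payload 011010.
Byte 4: 0x98 = 10011000 (10xxxxxx ✓), payload 011000.
Concatenate: 000011111011010011000 = 0x1F698 (21 bits → U+1F698).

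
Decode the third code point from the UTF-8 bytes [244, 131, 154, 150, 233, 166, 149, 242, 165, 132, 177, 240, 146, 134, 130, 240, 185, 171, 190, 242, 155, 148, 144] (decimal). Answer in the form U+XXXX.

U+A5131

Offset 0: leading byte 0xF4 = 11110100 → 4-byte char #1 = F4 83 9A 96.
Offset 4: leading byte 0xE9 = 11101001 → 3-byte char #2 = E9 A6 95.
Offset 7: leading byte 0xF2 = 11110010 → 4-byte char #3 = F2 A5 84 B1.
Leading byte 0xF2 = 11110010 matches 11110xxx → 4-byte sequence.
Byte 1: 0xF2 = 11110010, payload 010 (3 bits).
Byte 2: 0xA5 = 10100101 (10xxxxxx ✓), payload 100101.
Byte 3: 0x84 = 10000100 (10xxxxxx ✓), payload 000100.
Byte 4: 0xB1 = 10110001 (10xxxxxx ✓), payload 110001.
Concatenate: 010100101000100110001 = 0xA5131 (21 bits → U+A5131).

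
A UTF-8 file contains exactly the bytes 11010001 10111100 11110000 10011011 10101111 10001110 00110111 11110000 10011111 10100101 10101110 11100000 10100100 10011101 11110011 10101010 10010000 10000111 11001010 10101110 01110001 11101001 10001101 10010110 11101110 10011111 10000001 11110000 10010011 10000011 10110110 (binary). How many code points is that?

Byte at offset 0: 0xD1 = 11010001 → 2-byte char (#1). Advance 2.
Byte at offset 2: 0xF0 = 11110000 → 4-byte char (#2). Advance 4.
Byte at offset 6: 0x37 = 00110111 → 1-byte char (#3). Advance 1.
Byte at offset 7: 0xF0 = 11110000 → 4-byte char (#4). Advance 4.
Byte at offset 11: 0xE0 = 11100000 → 3-byte char (#5). Advance 3.
Byte at offset 14: 0xF3 = 11110011 → 4-byte char (#6). Advance 4.
Byte at offset 18: 0xCA = 11001010 → 2-byte char (#7). Advance 2.
Byte at offset 20: 0x71 = 01110001 → 1-byte char (#8). Advance 1.
Byte at offset 21: 0xE9 = 11101001 → 3-byte char (#9). Advance 3.
Byte at offset 24: 0xEE = 11101110 → 3-byte char (#10). Advance 3.
Byte at offset 27: 0xF0 = 11110000 → 4-byte char (#11). Advance 4.
Reached end at offset 31 after 11 code points.

11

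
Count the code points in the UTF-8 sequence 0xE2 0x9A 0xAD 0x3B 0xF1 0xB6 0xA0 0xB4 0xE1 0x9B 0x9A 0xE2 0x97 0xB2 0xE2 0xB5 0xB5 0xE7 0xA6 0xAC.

7

Byte at offset 0: 0xE2 = 11100010 → 3-byte char (#1). Advance 3.
Byte at offset 3: 0x3B = 00111011 → 1-byte char (#2). Advance 1.
Byte at offset 4: 0xF1 = 11110001 → 4-byte char (#3). Advance 4.
Byte at offset 8: 0xE1 = 11100001 → 3-byte char (#4). Advance 3.
Byte at offset 11: 0xE2 = 11100010 → 3-byte char (#5). Advance 3.
Byte at offset 14: 0xE2 = 11100010 → 3-byte char (#6). Advance 3.
Byte at offset 17: 0xE7 = 11100111 → 3-byte char (#7). Advance 3.
Reached end at offset 20 after 7 code points.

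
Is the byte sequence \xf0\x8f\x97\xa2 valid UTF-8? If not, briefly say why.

Leading byte 0xF0 = 11110000 → 4-byte form.
Continuation bytes all match 10xxxxxx. Payload decodes to 0xF5E2.
But 0xF5E2 < 0x10000, the minimum for a 4-byte sequence — this is an overlong encoding.

invalid (overlong encoding)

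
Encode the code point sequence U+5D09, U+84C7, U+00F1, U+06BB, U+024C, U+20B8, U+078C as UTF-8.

U+5D09: 3-byte form → E5 B4 89.
U+84C7: 3-byte form → E8 93 87.
U+00F1: 2-byte form → C3 B1.
U+06BB: 2-byte form → DA BB.
U+024C: 2-byte form → C9 8C.
U+20B8: 3-byte form → E2 82 B8.
U+078C: 2-byte form → DE 8C.
Concatenated (17 bytes): E5 B4 89 E8 93 87 C3 B1 DA BB C9 8C E2 82 B8 DE 8C.

E5 B4 89 E8 93 87 C3 B1 DA BB C9 8C E2 82 B8 DE 8C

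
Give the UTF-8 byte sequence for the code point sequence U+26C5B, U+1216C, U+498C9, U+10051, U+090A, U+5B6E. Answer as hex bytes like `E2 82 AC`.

F0 A6 B1 9B F0 92 85 AC F1 89 A3 89 F0 90 81 91 E0 A4 8A E5 AD AE

U+26C5B: 4-byte form → F0 A6 B1 9B.
U+1216C: 4-byte form → F0 92 85 AC.
U+498C9: 4-byte form → F1 89 A3 89.
U+10051: 4-byte form → F0 90 81 91.
U+090A: 3-byte form → E0 A4 8A.
U+5B6E: 3-byte form → E5 AD AE.
Concatenated (22 bytes): F0 A6 B1 9B F0 92 85 AC F1 89 A3 89 F0 90 81 91 E0 A4 8A E5 AD AE.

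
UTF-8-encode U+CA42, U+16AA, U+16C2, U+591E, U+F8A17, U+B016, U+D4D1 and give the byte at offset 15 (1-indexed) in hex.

1-indexed offset 15 is 0-indexed offset 14.
U+CA42 → 3-byte form EC A9 82 at offsets 0–2.
U+16AA → 3-byte form E1 9A AA at offsets 3–5.
U+16C2 → 3-byte form E1 9B 82 at offsets 6–8.
U+591E → 3-byte form E5 A4 9E at offsets 9–11.
U+F8A17 → 4-byte form F3 B8 A8 97 at offsets 12–15.
Offset 14 falls in char 5's range; it's byte 3 of F3 B8 A8 97 = 0xA8.

0xA8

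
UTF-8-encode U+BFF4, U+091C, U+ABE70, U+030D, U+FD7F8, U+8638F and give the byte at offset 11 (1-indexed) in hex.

0xCC

1-indexed offset 11 is 0-indexed offset 10.
U+BFF4 → 3-byte form EB BF B4 at offsets 0–2.
U+091C → 3-byte form E0 A4 9C at offsets 3–5.
U+ABE70 → 4-byte form F2 AB B9 B0 at offsets 6–9.
U+030D → 2-byte form CC 8D at offsets 10–11.
Offset 10 falls in char 4's range; it's byte 1 of CC 8D = 0xCC.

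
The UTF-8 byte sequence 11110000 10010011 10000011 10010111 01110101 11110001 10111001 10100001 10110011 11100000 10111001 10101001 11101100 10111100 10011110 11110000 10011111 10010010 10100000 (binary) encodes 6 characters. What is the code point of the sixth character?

U+1F4A0

Offset 0: leading byte 0xF0 = 11110000 → 4-byte char #1 = F0 93 83 97.
Offset 4: leading byte 0x75 = 01110101 → 1-byte char #2 = 75.
Offset 5: leading byte 0xF1 = 11110001 → 4-byte char #3 = F1 B9 A1 B3.
Offset 9: leading byte 0xE0 = 11100000 → 3-byte char #4 = E0 B9 A9.
Offset 12: leading byte 0xEC = 11101100 → 3-byte char #5 = EC BC 9E.
Offset 15: leading byte 0xF0 = 11110000 → 4-byte char #6 = F0 9F 92 A0.
Leading byte 0xF0 = 11110000 matches 11110xxx → 4-byte sequence.
Byte 1: 0xF0 = 11110000, payload 000 (3 bits).
Byte 2: 0x9F = 10011111 (10xxxxxx ✓), payload 011111.
Byte 3: 0x92 = 10010010 (10xxxxxx ✓), payload 010010.
Byte 4: 0xA0 = 10100000 (10xxxxxx ✓), payload 100000.
Concatenate: 000011111010010100000 = 0x1F4A0 (21 bits → U+1F4A0).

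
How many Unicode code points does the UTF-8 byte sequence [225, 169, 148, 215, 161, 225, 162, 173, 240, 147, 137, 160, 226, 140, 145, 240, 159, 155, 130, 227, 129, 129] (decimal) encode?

7

Byte at offset 0: 0xE1 = 11100001 → 3-byte char (#1). Advance 3.
Byte at offset 3: 0xD7 = 11010111 → 2-byte char (#2). Advance 2.
Byte at offset 5: 0xE1 = 11100001 → 3-byte char (#3). Advance 3.
Byte at offset 8: 0xF0 = 11110000 → 4-byte char (#4). Advance 4.
Byte at offset 12: 0xE2 = 11100010 → 3-byte char (#5). Advance 3.
Byte at offset 15: 0xF0 = 11110000 → 4-byte char (#6). Advance 4.
Byte at offset 19: 0xE3 = 11100011 → 3-byte char (#7). Advance 3.
Reached end at offset 22 after 7 code points.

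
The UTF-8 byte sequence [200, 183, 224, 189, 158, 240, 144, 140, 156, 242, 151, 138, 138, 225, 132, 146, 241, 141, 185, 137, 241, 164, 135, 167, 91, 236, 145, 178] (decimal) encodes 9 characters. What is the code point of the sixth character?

U+4DE49

Offset 0: leading byte 0xC8 = 11001000 → 2-byte char #1 = C8 B7.
Offset 2: leading byte 0xE0 = 11100000 → 3-byte char #2 = E0 BD 9E.
Offset 5: leading byte 0xF0 = 11110000 → 4-byte char #3 = F0 90 8C 9C.
Offset 9: leading byte 0xF2 = 11110010 → 4-byte char #4 = F2 97 8A 8A.
Offset 13: leading byte 0xE1 = 11100001 → 3-byte char #5 = E1 84 92.
Offset 16: leading byte 0xF1 = 11110001 → 4-byte char #6 = F1 8D B9 89.
Leading byte 0xF1 = 11110001 matches 11110xxx → 4-byte sequence.
Byte 1: 0xF1 = 11110001, payload 001 (3 bits).
Byte 2: 0x8D = 10001101 (10xxxxxx ✓), payload 001101.
Byte 3: 0xB9 = 10111001 (10xxxxxx ✓), payload 111001.
Byte 4: 0x89 = 10001001 (10xxxxxx ✓), payload 001001.
Concatenate: 001001101111001001001 = 0x4DE49 (21 bits → U+4DE49).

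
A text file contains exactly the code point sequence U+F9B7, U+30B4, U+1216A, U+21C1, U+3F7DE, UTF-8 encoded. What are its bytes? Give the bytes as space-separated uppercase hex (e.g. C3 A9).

U+F9B7: 3-byte form → EF A6 B7.
U+30B4: 3-byte form → E3 82 B4.
U+1216A: 4-byte form → F0 92 85 AA.
U+21C1: 3-byte form → E2 87 81.
U+3F7DE: 4-byte form → F0 BF 9F 9E.
Concatenated (17 bytes): EF A6 B7 E3 82 B4 F0 92 85 AA E2 87 81 F0 BF 9F 9E.

EF A6 B7 E3 82 B4 F0 92 85 AA E2 87 81 F0 BF 9F 9E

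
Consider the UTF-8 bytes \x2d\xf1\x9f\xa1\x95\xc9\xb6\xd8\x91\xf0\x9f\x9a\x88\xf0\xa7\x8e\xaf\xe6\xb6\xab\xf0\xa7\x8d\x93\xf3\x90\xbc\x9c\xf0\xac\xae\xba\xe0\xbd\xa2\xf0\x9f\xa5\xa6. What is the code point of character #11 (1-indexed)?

U+0F62

Offset 0: leading byte 0x2D = 00101101 → 1-byte char #1 = 2D.
Offset 1: leading byte 0xF1 = 11110001 → 4-byte char #2 = F1 9F A1 95.
Offset 5: leading byte 0xC9 = 11001001 → 2-byte char #3 = C9 B6.
Offset 7: leading byte 0xD8 = 11011000 → 2-byte char #4 = D8 91.
Offset 9: leading byte 0xF0 = 11110000 → 4-byte char #5 = F0 9F 9A 88.
Offset 13: leading byte 0xF0 = 11110000 → 4-byte char #6 = F0 A7 8E AF.
Offset 17: leading byte 0xE6 = 11100110 → 3-byte char #7 = E6 B6 AB.
Offset 20: leading byte 0xF0 = 11110000 → 4-byte char #8 = F0 A7 8D 93.
Offset 24: leading byte 0xF3 = 11110011 → 4-byte char #9 = F3 90 BC 9C.
Offset 28: leading byte 0xF0 = 11110000 → 4-byte char #10 = F0 AC AE BA.
Offset 32: leading byte 0xE0 = 11100000 → 3-byte char #11 = E0 BD A2.
Leading byte 0xE0 = 11100000 matches 1110xxxx → 3-byte sequence.
Byte 1: 0xE0 = 11100000, payload 0000 (4 bits).
Byte 2: 0xBD = 10111101 (10xxxxxx ✓), payload 111101.
Byte 3: 0xA2 = 10100010 (10xxxxxx ✓), payload 100010.
Concatenate: 0000111101100010 = 0xF62 (16 bits → U+0F62).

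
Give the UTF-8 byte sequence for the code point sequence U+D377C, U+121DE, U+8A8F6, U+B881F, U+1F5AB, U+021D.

F3 93 9D BC F0 92 87 9E F2 8A A3 B6 F2 B8 A0 9F F0 9F 96 AB C8 9D

U+D377C: 4-byte form → F3 93 9D BC.
U+121DE: 4-byte form → F0 92 87 9E.
U+8A8F6: 4-byte form → F2 8A A3 B6.
U+B881F: 4-byte form → F2 B8 A0 9F.
U+1F5AB: 4-byte form → F0 9F 96 AB.
U+021D: 2-byte form → C8 9D.
Concatenated (22 bytes): F3 93 9D BC F0 92 87 9E F2 8A A3 B6 F2 B8 A0 9F F0 9F 96 AB C8 9D.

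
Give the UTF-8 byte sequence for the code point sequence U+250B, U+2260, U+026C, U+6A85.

U+250B: 3-byte form → E2 94 8B.
U+2260: 3-byte form → E2 89 A0.
U+026C: 2-byte form → C9 AC.
U+6A85: 3-byte form → E6 AA 85.
Concatenated (11 bytes): E2 94 8B E2 89 A0 C9 AC E6 AA 85.

E2 94 8B E2 89 A0 C9 AC E6 AA 85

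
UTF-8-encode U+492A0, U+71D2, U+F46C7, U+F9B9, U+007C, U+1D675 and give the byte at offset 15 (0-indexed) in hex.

U+492A0 → 4-byte form F1 89 8A A0 at offsets 0–3.
U+71D2 → 3-byte form E7 87 92 at offsets 4–6.
U+F46C7 → 4-byte form F3 B4 9B 87 at offsets 7–10.
U+F9B9 → 3-byte form EF A6 B9 at offsets 11–13.
U+007C → 1-byte form 7C at offsets 14–14.
U+1D675 → 4-byte form F0 9D 99 B5 at offsets 15–18.
Offset 15 falls in char 6's range; it's byte 1 of F0 9D 99 B5 = 0xF0.

0xF0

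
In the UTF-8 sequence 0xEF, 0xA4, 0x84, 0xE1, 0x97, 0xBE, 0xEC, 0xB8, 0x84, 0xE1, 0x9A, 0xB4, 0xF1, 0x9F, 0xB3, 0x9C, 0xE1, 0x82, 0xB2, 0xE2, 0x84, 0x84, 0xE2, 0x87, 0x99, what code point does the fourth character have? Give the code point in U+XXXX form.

U+16B4

Offset 0: leading byte 0xEF = 11101111 → 3-byte char #1 = EF A4 84.
Offset 3: leading byte 0xE1 = 11100001 → 3-byte char #2 = E1 97 BE.
Offset 6: leading byte 0xEC = 11101100 → 3-byte char #3 = EC B8 84.
Offset 9: leading byte 0xE1 = 11100001 → 3-byte char #4 = E1 9A B4.
Leading byte 0xE1 = 11100001 matches 1110xxxx → 3-byte sequence.
Byte 1: 0xE1 = 11100001, payload 0001 (4 bits).
Byte 2: 0x9A = 10011010 (10xxxxxx ✓), payload 011010.
Byte 3: 0xB4 = 10110100 (10xxxxxx ✓), payload 110100.
Concatenate: 0001011010110100 = 0x16B4 (16 bits → U+16B4).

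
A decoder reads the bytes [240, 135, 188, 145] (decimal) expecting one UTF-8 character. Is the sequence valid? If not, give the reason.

invalid (overlong encoding)

Leading byte 0xF0 = 11110000 → 4-byte form.
Continuation bytes all match 10xxxxxx. Payload decodes to 0x7F11.
But 0x7F11 < 0x10000, the minimum for a 4-byte sequence — this is an overlong encoding.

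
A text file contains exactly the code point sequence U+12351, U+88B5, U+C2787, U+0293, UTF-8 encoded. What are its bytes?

F0 92 8D 91 E8 A2 B5 F3 82 9E 87 CA 93

U+12351: 4-byte form → F0 92 8D 91.
U+88B5: 3-byte form → E8 A2 B5.
U+C2787: 4-byte form → F3 82 9E 87.
U+0293: 2-byte form → CA 93.
Concatenated (13 bytes): F0 92 8D 91 E8 A2 B5 F3 82 9E 87 CA 93.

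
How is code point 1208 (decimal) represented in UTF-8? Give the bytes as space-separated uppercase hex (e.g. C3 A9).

D2 B8

U+04B8 = 0x4B8 = 1208 decimal. In range U+0080–U+07FF → 2-byte form: 110xxxxx 10xxxxxx.
Binary (11 bits): 10010111000.
Split 5+6: 10010 | 111000.
Byte 1: 11010010 = 0xD2.
Byte 2: 10111000 = 0xB8.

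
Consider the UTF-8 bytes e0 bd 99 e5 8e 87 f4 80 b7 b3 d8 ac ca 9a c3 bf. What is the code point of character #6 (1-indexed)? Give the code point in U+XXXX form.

Offset 0: leading byte 0xE0 = 11100000 → 3-byte char #1 = E0 BD 99.
Offset 3: leading byte 0xE5 = 11100101 → 3-byte char #2 = E5 8E 87.
Offset 6: leading byte 0xF4 = 11110100 → 4-byte char #3 = F4 80 B7 B3.
Offset 10: leading byte 0xD8 = 11011000 → 2-byte char #4 = D8 AC.
Offset 12: leading byte 0xCA = 11001010 → 2-byte char #5 = CA 9A.
Offset 14: leading byte 0xC3 = 11000011 → 2-byte char #6 = C3 BF.
Leading byte 0xC3 = 11000011 matches 110xxxxx → 2-byte sequence.
Byte 1: 0xC3 = 11000011, payload 00011 (5 bits).
Byte 2: 0xBF = 10111111 (10xxxxxx ✓), payload 111111.
Concatenate: 00011111111 = 0xFF (11 bits → U+00FF).

U+00FF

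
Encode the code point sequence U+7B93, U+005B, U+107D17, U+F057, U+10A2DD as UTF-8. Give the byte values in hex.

U+7B93: 3-byte form → E7 AE 93.
U+005B: 1-byte form → 5B.
U+107D17: 4-byte form → F4 87 B4 97.
U+F057: 3-byte form → EF 81 97.
U+10A2DD: 4-byte form → F4 8A 8B 9D.
Concatenated (15 bytes): E7 AE 93 5B F4 87 B4 97 EF 81 97 F4 8A 8B 9D.

E7 AE 93 5B F4 87 B4 97 EF 81 97 F4 8A 8B 9D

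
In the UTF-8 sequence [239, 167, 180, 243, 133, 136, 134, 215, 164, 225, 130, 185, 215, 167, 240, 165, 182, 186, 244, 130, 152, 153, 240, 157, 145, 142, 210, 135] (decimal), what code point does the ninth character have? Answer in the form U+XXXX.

Offset 0: leading byte 0xEF = 11101111 → 3-byte char #1 = EF A7 B4.
Offset 3: leading byte 0xF3 = 11110011 → 4-byte char #2 = F3 85 88 86.
Offset 7: leading byte 0xD7 = 11010111 → 2-byte char #3 = D7 A4.
Offset 9: leading byte 0xE1 = 11100001 → 3-byte char #4 = E1 82 B9.
Offset 12: leading byte 0xD7 = 11010111 → 2-byte char #5 = D7 A7.
Offset 14: leading byte 0xF0 = 11110000 → 4-byte char #6 = F0 A5 B6 BA.
Offset 18: leading byte 0xF4 = 11110100 → 4-byte char #7 = F4 82 98 99.
Offset 22: leading byte 0xF0 = 11110000 → 4-byte char #8 = F0 9D 91 8E.
Offset 26: leading byte 0xD2 = 11010010 → 2-byte char #9 = D2 87.
Leading byte 0xD2 = 11010010 matches 110xxxxx → 2-byte sequence.
Byte 1: 0xD2 = 11010010, payload 10010 (5 bits).
Byte 2: 0x87 = 10000111 (10xxxxxx ✓), payload 000111.
Concatenate: 10010000111 = 0x487 (11 bits → U+0487).

U+0487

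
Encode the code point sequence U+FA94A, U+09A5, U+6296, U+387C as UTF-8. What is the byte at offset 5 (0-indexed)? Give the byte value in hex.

0xA6

U+FA94A → 4-byte form F3 BA A5 8A at offsets 0–3.
U+09A5 → 3-byte form E0 A6 A5 at offsets 4–6.
Offset 5 falls in char 2's range; it's byte 2 of E0 A6 A5 = 0xA6.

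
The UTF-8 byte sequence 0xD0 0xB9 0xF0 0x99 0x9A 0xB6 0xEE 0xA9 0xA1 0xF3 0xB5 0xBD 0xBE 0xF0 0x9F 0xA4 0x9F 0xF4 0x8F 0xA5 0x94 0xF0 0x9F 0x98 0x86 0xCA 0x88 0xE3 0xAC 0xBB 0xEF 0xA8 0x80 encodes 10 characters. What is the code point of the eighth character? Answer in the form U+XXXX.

U+0288

Offset 0: leading byte 0xD0 = 11010000 → 2-byte char #1 = D0 B9.
Offset 2: leading byte 0xF0 = 11110000 → 4-byte char #2 = F0 99 9A B6.
Offset 6: leading byte 0xEE = 11101110 → 3-byte char #3 = EE A9 A1.
Offset 9: leading byte 0xF3 = 11110011 → 4-byte char #4 = F3 B5 BD BE.
Offset 13: leading byte 0xF0 = 11110000 → 4-byte char #5 = F0 9F A4 9F.
Offset 17: leading byte 0xF4 = 11110100 → 4-byte char #6 = F4 8F A5 94.
Offset 21: leading byte 0xF0 = 11110000 → 4-byte char #7 = F0 9F 98 86.
Offset 25: leading byte 0xCA = 11001010 → 2-byte char #8 = CA 88.
Leading byte 0xCA = 11001010 matches 110xxxxx → 2-byte sequence.
Byte 1: 0xCA = 11001010, payload 01010 (5 bits).
Byte 2: 0x88 = 10001000 (10xxxxxx ✓), payload 001000.
Concatenate: 01010001000 = 0x288 (11 bits → U+0288).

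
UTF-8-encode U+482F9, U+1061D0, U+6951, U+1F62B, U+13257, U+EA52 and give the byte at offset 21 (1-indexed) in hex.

1-indexed offset 21 is 0-indexed offset 20.
U+482F9 → 4-byte form F1 88 8B B9 at offsets 0–3.
U+1061D0 → 4-byte form F4 86 87 90 at offsets 4–7.
U+6951 → 3-byte form E6 A5 91 at offsets 8–10.
U+1F62B → 4-byte form F0 9F 98 AB at offsets 11–14.
U+13257 → 4-byte form F0 93 89 97 at offsets 15–18.
U+EA52 → 3-byte form EE A9 92 at offsets 19–21.
Offset 20 falls in char 6's range; it's byte 2 of EE A9 92 = 0xA9.

0xA9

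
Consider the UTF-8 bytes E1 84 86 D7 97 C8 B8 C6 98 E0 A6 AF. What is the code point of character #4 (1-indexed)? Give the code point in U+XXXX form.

U+0198

Offset 0: leading byte 0xE1 = 11100001 → 3-byte char #1 = E1 84 86.
Offset 3: leading byte 0xD7 = 11010111 → 2-byte char #2 = D7 97.
Offset 5: leading byte 0xC8 = 11001000 → 2-byte char #3 = C8 B8.
Offset 7: leading byte 0xC6 = 11000110 → 2-byte char #4 = C6 98.
Leading byte 0xC6 = 11000110 matches 110xxxxx → 2-byte sequence.
Byte 1: 0xC6 = 11000110, payload 00110 (5 bits).
Byte 2: 0x98 = 10011000 (10xxxxxx ✓), payload 011000.
Concatenate: 00110011000 = 0x198 (11 bits → U+0198).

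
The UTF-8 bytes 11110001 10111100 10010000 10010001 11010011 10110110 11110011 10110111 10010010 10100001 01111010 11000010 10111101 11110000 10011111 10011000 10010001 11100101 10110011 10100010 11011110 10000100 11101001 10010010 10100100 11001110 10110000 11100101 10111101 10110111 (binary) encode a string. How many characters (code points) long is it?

11

Byte at offset 0: 0xF1 = 11110001 → 4-byte char (#1). Advance 4.
Byte at offset 4: 0xD3 = 11010011 → 2-byte char (#2). Advance 2.
Byte at offset 6: 0xF3 = 11110011 → 4-byte char (#3). Advance 4.
Byte at offset 10: 0x7A = 01111010 → 1-byte char (#4). Advance 1.
Byte at offset 11: 0xC2 = 11000010 → 2-byte char (#5). Advance 2.
Byte at offset 13: 0xF0 = 11110000 → 4-byte char (#6). Advance 4.
Byte at offset 17: 0xE5 = 11100101 → 3-byte char (#7). Advance 3.
Byte at offset 20: 0xDE = 11011110 → 2-byte char (#8). Advance 2.
Byte at offset 22: 0xE9 = 11101001 → 3-byte char (#9). Advance 3.
Byte at offset 25: 0xCE = 11001110 → 2-byte char (#10). Advance 2.
Byte at offset 27: 0xE5 = 11100101 → 3-byte char (#11). Advance 3.
Reached end at offset 30 after 11 code points.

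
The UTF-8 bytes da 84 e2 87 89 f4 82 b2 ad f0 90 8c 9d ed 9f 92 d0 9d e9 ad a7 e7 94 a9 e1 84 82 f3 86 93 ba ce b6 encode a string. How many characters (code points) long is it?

11

Byte at offset 0: 0xDA = 11011010 → 2-byte char (#1). Advance 2.
Byte at offset 2: 0xE2 = 11100010 → 3-byte char (#2). Advance 3.
Byte at offset 5: 0xF4 = 11110100 → 4-byte char (#3). Advance 4.
Byte at offset 9: 0xF0 = 11110000 → 4-byte char (#4). Advance 4.
Byte at offset 13: 0xED = 11101101 → 3-byte char (#5). Advance 3.
Byte at offset 16: 0xD0 = 11010000 → 2-byte char (#6). Advance 2.
Byte at offset 18: 0xE9 = 11101001 → 3-byte char (#7). Advance 3.
Byte at offset 21: 0xE7 = 11100111 → 3-byte char (#8). Advance 3.
Byte at offset 24: 0xE1 = 11100001 → 3-byte char (#9). Advance 3.
Byte at offset 27: 0xF3 = 11110011 → 4-byte char (#10). Advance 4.
Byte at offset 31: 0xCE = 11001110 → 2-byte char (#11). Advance 2.
Reached end at offset 33 after 11 code points.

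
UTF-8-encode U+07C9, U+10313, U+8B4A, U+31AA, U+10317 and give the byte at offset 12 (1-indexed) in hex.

0xAA

1-indexed offset 12 is 0-indexed offset 11.
U+07C9 → 2-byte form DF 89 at offsets 0–1.
U+10313 → 4-byte form F0 90 8C 93 at offsets 2–5.
U+8B4A → 3-byte form E8 AD 8A at offsets 6–8.
U+31AA → 3-byte form E3 86 AA at offsets 9–11.
Offset 11 falls in char 4's range; it's byte 3 of E3 86 AA = 0xAA.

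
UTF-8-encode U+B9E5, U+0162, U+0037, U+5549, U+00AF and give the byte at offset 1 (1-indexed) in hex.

0xEB

1-indexed offset 1 is 0-indexed offset 0.
U+B9E5 → 3-byte form EB A7 A5 at offsets 0–2.
Offset 0 falls in char 1's range; it's byte 1 of EB A7 A5 = 0xEB.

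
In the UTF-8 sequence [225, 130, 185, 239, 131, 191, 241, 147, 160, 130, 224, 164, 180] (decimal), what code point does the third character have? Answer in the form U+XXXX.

Offset 0: leading byte 0xE1 = 11100001 → 3-byte char #1 = E1 82 B9.
Offset 3: leading byte 0xEF = 11101111 → 3-byte char #2 = EF 83 BF.
Offset 6: leading byte 0xF1 = 11110001 → 4-byte char #3 = F1 93 A0 82.
Leading byte 0xF1 = 11110001 matches 11110xxx → 4-byte sequence.
Byte 1: 0xF1 = 11110001, payload 001 (3 bits).
Byte 2: 0x93 = 10010011 (10xxxxxx ✓), payload 010011.
Byte 3: 0xA0 = 10100000 (10xxxxxx ✓), payload 100000.
Byte 4: 0x82 = 10000010 (10xxxxxx ✓), payload 000010.
Concatenate: 001010011100000000010 = 0x53802 (21 bits → U+53802).

U+53802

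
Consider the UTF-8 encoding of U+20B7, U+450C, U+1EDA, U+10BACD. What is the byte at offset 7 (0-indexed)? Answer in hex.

U+20B7 → 3-byte form E2 82 B7 at offsets 0–2.
U+450C → 3-byte form E4 94 8C at offsets 3–5.
U+1EDA → 3-byte form E1 BB 9A at offsets 6–8.
Offset 7 falls in char 3's range; it's byte 2 of E1 BB 9A = 0xBB.

0xBB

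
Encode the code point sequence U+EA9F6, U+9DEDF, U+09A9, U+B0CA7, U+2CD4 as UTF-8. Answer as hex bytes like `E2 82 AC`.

F3 AA A7 B6 F2 9D BB 9F E0 A6 A9 F2 B0 B2 A7 E2 B3 94

U+EA9F6: 4-byte form → F3 AA A7 B6.
U+9DEDF: 4-byte form → F2 9D BB 9F.
U+09A9: 3-byte form → E0 A6 A9.
U+B0CA7: 4-byte form → F2 B0 B2 A7.
U+2CD4: 3-byte form → E2 B3 94.
Concatenated (18 bytes): F3 AA A7 B6 F2 9D BB 9F E0 A6 A9 F2 B0 B2 A7 E2 B3 94.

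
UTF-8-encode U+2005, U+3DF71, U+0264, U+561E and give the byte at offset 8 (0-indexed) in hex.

0xA4

U+2005 → 3-byte form E2 80 85 at offsets 0–2.
U+3DF71 → 4-byte form F0 BD BD B1 at offsets 3–6.
U+0264 → 2-byte form C9 A4 at offsets 7–8.
Offset 8 falls in char 3's range; it's byte 2 of C9 A4 = 0xA4.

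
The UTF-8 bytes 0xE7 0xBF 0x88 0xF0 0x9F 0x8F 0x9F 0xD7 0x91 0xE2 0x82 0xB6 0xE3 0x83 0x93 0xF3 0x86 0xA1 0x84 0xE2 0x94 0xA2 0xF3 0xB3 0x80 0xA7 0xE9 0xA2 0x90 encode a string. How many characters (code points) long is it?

9

Byte at offset 0: 0xE7 = 11100111 → 3-byte char (#1). Advance 3.
Byte at offset 3: 0xF0 = 11110000 → 4-byte char (#2). Advance 4.
Byte at offset 7: 0xD7 = 11010111 → 2-byte char (#3). Advance 2.
Byte at offset 9: 0xE2 = 11100010 → 3-byte char (#4). Advance 3.
Byte at offset 12: 0xE3 = 11100011 → 3-byte char (#5). Advance 3.
Byte at offset 15: 0xF3 = 11110011 → 4-byte char (#6). Advance 4.
Byte at offset 19: 0xE2 = 11100010 → 3-byte char (#7). Advance 3.
Byte at offset 22: 0xF3 = 11110011 → 4-byte char (#8). Advance 4.
Byte at offset 26: 0xE9 = 11101001 → 3-byte char (#9). Advance 3.
Reached end at offset 29 after 9 code points.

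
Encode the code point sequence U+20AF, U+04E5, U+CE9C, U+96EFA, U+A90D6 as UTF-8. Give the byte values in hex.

E2 82 AF D3 A5 EC BA 9C F2 96 BB BA F2 A9 83 96

U+20AF: 3-byte form → E2 82 AF.
U+04E5: 2-byte form → D3 A5.
U+CE9C: 3-byte form → EC BA 9C.
U+96EFA: 4-byte form → F2 96 BB BA.
U+A90D6: 4-byte form → F2 A9 83 96.
Concatenated (16 bytes): E2 82 AF D3 A5 EC BA 9C F2 96 BB BA F2 A9 83 96.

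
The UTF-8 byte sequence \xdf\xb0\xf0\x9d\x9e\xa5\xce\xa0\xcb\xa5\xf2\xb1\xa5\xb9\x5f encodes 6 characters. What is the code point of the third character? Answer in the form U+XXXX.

Offset 0: leading byte 0xDF = 11011111 → 2-byte char #1 = DF B0.
Offset 2: leading byte 0xF0 = 11110000 → 4-byte char #2 = F0 9D 9E A5.
Offset 6: leading byte 0xCE = 11001110 → 2-byte char #3 = CE A0.
Leading byte 0xCE = 11001110 matches 110xxxxx → 2-byte sequence.
Byte 1: 0xCE = 11001110, payload 01110 (5 bits).
Byte 2: 0xA0 = 10100000 (10xxxxxx ✓), payload 100000.
Concatenate: 01110100000 = 0x3A0 (11 bits → U+03A0).

U+03A0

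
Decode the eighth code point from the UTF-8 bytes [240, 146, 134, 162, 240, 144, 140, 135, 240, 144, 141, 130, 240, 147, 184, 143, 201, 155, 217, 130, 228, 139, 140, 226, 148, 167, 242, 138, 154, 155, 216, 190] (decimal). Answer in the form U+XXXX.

Offset 0: leading byte 0xF0 = 11110000 → 4-byte char #1 = F0 92 86 A2.
Offset 4: leading byte 0xF0 = 11110000 → 4-byte char #2 = F0 90 8C 87.
Offset 8: leading byte 0xF0 = 11110000 → 4-byte char #3 = F0 90 8D 82.
Offset 12: leading byte 0xF0 = 11110000 → 4-byte char #4 = F0 93 B8 8F.
Offset 16: leading byte 0xC9 = 11001001 → 2-byte char #5 = C9 9B.
Offset 18: leading byte 0xD9 = 11011001 → 2-byte char #6 = D9 82.
Offset 20: leading byte 0xE4 = 11100100 → 3-byte char #7 = E4 8B 8C.
Offset 23: leading byte 0xE2 = 11100010 → 3-byte char #8 = E2 94 A7.
Leading byte 0xE2 = 11100010 matches 1110xxxx → 3-byte sequence.
Byte 1: 0xE2 = 11100010, payload 0010 (4 bits).
Byte 2: 0x94 = 10010100 (10xxxxxx ✓), payload 010100.
Byte 3: 0xA7 = 10100111 (10xxxxxx ✓), payload 100111.
Concatenate: 0010010100100111 = 0x2527 (16 bits → U+2527).

U+2527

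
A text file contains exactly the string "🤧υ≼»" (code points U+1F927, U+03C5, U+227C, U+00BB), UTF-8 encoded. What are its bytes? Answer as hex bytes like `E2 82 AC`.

F0 9F A4 A7 CF 85 E2 89 BC C2 BB

U+1F927: 4-byte form → F0 9F A4 A7.
U+03C5: 2-byte form → CF 85.
U+227C: 3-byte form → E2 89 BC.
U+00BB: 2-byte form → C2 BB.
Concatenated (11 bytes): F0 9F A4 A7 CF 85 E2 89 BC C2 BB.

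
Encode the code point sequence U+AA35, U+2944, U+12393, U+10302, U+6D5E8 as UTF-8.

EA A8 B5 E2 A5 84 F0 92 8E 93 F0 90 8C 82 F1 AD 97 A8

U+AA35: 3-byte form → EA A8 B5.
U+2944: 3-byte form → E2 A5 84.
U+12393: 4-byte form → F0 92 8E 93.
U+10302: 4-byte form → F0 90 8C 82.
U+6D5E8: 4-byte form → F1 AD 97 A8.
Concatenated (18 bytes): EA A8 B5 E2 A5 84 F0 92 8E 93 F0 90 8C 82 F1 AD 97 A8.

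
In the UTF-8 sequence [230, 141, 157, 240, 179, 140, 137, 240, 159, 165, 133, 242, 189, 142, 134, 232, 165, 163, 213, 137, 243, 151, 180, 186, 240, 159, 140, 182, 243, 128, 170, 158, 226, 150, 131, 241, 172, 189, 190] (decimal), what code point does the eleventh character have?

Offset 0: leading byte 0xE6 = 11100110 → 3-byte char #1 = E6 8D 9D.
Offset 3: leading byte 0xF0 = 11110000 → 4-byte char #2 = F0 B3 8C 89.
Offset 7: leading byte 0xF0 = 11110000 → 4-byte char #3 = F0 9F A5 85.
Offset 11: leading byte 0xF2 = 11110010 → 4-byte char #4 = F2 BD 8E 86.
Offset 15: leading byte 0xE8 = 11101000 → 3-byte char #5 = E8 A5 A3.
Offset 18: leading byte 0xD5 = 11010101 → 2-byte char #6 = D5 89.
Offset 20: leading byte 0xF3 = 11110011 → 4-byte char #7 = F3 97 B4 BA.
Offset 24: leading byte 0xF0 = 11110000 → 4-byte char #8 = F0 9F 8C B6.
Offset 28: leading byte 0xF3 = 11110011 → 4-byte char #9 = F3 80 AA 9E.
Offset 32: leading byte 0xE2 = 11100010 → 3-byte char #10 = E2 96 83.
Offset 35: leading byte 0xF1 = 11110001 → 4-byte char #11 = F1 AC BD BE.
Leading byte 0xF1 = 11110001 matches 11110xxx → 4-byte sequence.
Byte 1: 0xF1 = 11110001, payload 001 (3 bits).
Byte 2: 0xAC = 10101100 (10xxxxxx ✓), payload 101100.
Byte 3: 0xBD = 10111101 (10xxxxxx ✓), payload 111101.
Byte 4: 0xBE = 10111110 (10xxxxxx ✓), payload 111110.
Concatenate: 001101100111101111110 = 0x6CF7E (21 bits → U+6CF7E).

U+6CF7E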